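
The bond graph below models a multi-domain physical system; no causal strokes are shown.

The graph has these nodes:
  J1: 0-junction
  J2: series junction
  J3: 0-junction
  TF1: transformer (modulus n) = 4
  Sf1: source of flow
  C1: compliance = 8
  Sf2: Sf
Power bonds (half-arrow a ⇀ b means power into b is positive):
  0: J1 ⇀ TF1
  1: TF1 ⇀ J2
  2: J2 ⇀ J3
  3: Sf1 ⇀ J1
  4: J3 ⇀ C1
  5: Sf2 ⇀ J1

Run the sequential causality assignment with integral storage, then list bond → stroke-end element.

β3 stroke at Sf1  (source Sf1 imposes f)
β5 stroke at Sf2  (Sf2 fixes flow; stroke at Sf2)
β0 stroke at J1  (only one effort-in slot at J1)
β1 stroke at TF1  (TF1 one-in-one-out from 0)
β2 stroke at J2  (1-jn J2 has f-setter on 1)
β4 stroke at J3  (J3: last free bond brings effort in)

bond 0 stroke at J1
bond 1 stroke at TF1
bond 2 stroke at J2
bond 3 stroke at Sf1
bond 4 stroke at J3
bond 5 stroke at Sf2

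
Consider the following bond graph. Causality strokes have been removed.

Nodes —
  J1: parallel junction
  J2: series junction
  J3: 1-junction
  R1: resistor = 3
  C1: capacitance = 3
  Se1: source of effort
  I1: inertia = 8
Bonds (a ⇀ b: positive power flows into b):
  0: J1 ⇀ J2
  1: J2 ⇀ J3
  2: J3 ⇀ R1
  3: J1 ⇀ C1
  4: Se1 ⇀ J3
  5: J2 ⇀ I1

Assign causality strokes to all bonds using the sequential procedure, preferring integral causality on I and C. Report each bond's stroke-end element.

β0 →J2
β1 →J2
β2 →J3
β3 →J1
β4 →J3
β5 →I1

b4 |J3  (Se1: effort source, stroke at far end)
b3 |J1  (prefer integral on C1)
b0 |J2  (common-e at J1 fixed by 3)
b5 |I1  (I1 integral (f out))
b1 |J2  (J2 flow already set via bond 5)
b2 |J3  (J3: bond 1 brought flow, rest push out)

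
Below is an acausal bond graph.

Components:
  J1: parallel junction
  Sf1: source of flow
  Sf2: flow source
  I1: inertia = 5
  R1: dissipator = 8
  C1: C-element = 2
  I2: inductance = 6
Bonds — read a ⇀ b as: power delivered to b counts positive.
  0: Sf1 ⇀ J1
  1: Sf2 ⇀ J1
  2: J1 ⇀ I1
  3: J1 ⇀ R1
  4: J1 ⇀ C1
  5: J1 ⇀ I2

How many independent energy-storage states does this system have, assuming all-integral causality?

3  (C1, I1, I2 all integral)

bond 0 stroke at Sf1  (Sf1 fixes flow; stroke at Sf1)
bond 1 stroke at Sf2  (Sf2: flow source, stroke at near end)
bond 2 stroke at I1  (prefer integral on I1)
bond 4 stroke at J1  (C1 integral (e out))
bond 3 stroke at R1  (J1 effort already set via bond 4)
bond 5 stroke at I2  (common-e at J1 fixed by 4)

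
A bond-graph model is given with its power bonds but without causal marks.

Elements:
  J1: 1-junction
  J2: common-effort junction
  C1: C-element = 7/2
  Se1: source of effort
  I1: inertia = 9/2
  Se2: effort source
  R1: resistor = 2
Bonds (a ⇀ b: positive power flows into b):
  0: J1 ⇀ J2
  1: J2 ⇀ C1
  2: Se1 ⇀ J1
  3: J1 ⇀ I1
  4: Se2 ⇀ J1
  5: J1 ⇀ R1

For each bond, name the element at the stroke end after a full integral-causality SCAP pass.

b2 stroke at J1  (Se1: effort source, stroke at far end)
b4 stroke at J1  (Se2: effort source, stroke at far end)
b1 stroke at J2  (C1 outputs effort q/C1)
b0 stroke at J1  (common-e at J2 fixed by 1)
b3 stroke at I1  (I1 integral (f out))
b5 stroke at J1  (J1 flow already set via bond 3)

bond 0 stroke→J1
bond 1 stroke→J2
bond 2 stroke→J1
bond 3 stroke→I1
bond 4 stroke→J1
bond 5 stroke→J1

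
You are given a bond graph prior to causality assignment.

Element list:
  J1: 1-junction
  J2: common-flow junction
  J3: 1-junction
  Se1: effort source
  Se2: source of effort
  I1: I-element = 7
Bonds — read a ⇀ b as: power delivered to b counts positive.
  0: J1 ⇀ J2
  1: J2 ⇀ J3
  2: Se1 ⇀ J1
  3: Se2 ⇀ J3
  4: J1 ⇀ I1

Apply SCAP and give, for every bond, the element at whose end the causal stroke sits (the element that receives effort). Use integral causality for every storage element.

b0 |J1
b1 |J2
b2 |J1
b3 |J3
b4 |I1

β2 stroke at J1  (Se1 (Se) sets effort on bond)
β3 stroke at J3  (Se2: effort source, stroke at far end)
β1 stroke at J2  (only one flow-in slot at J3)
β0 stroke at J1  (J2: last free bond brings flow in)
β4 stroke at I1  (J1 needs exactly one f-in)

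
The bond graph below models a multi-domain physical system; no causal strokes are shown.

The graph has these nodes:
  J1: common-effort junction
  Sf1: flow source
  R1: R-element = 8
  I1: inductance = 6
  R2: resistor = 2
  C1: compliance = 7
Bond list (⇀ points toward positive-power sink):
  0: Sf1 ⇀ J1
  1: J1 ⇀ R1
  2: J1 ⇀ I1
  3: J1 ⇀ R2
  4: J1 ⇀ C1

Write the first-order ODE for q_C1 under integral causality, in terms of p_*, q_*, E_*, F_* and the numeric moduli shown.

dq_C1/dt = F_Sf1 - p_I1/6 - 5*q_C1/56

bond 0 →Sf1  (Sf1: flow source, stroke at near end)
bond 2 →I1  (I1 integral (f out))
bond 4 →J1  (C1: C, integral causality)
bond 1 →R1  (J1 effort already set via bond 4)
bond 3 →R2  (common-e at J1 fixed by 4)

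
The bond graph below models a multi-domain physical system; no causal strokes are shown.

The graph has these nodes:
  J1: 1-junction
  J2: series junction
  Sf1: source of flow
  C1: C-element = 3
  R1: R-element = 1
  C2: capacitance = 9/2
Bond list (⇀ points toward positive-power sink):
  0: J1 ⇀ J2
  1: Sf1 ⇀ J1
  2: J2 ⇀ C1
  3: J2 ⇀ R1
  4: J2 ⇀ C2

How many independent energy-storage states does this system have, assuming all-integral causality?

2  (C1, C2 all integral)

β1 |Sf1  (source Sf1 imposes f)
β0 |J1  (common-f at J1 fixed by 1)
β2 |J2  (J2: bond 0 brought flow, rest push out)
β3 |J2  (J2 flow already set via bond 0)
β4 |J2  (J2 flow already set via bond 0)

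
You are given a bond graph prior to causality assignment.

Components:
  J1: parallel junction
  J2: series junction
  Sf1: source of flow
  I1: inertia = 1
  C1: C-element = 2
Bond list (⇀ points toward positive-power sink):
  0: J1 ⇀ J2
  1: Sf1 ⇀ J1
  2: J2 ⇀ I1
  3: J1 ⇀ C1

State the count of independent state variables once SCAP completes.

bond 1 →Sf1  (source Sf1 imposes f)
bond 2 →I1  (I1: I, integral causality)
bond 0 →J2  (common-f at J2 fixed by 2)
bond 3 →J1  (only one effort-in slot at J1)

2  (C1, I1 all integral)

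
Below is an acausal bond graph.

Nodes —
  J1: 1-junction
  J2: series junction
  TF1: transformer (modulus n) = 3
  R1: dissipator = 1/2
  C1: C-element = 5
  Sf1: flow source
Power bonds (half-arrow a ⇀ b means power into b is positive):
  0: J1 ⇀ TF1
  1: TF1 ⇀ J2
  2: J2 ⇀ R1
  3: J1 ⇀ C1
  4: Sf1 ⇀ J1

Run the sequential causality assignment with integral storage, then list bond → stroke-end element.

β4 stroke at Sf1  (Sf1 (Sf) sets flow on bond)
β0 stroke at J1  (J1: bond 4 brought flow, rest push out)
β3 stroke at J1  (1-jn J1 has f-setter on 4)
β1 stroke at TF1  (TF1 one-in-one-out from 0)
β2 stroke at J2  (J2: bond 1 brought flow, rest push out)

bond 0 |J1
bond 1 |TF1
bond 2 |J2
bond 3 |J1
bond 4 |Sf1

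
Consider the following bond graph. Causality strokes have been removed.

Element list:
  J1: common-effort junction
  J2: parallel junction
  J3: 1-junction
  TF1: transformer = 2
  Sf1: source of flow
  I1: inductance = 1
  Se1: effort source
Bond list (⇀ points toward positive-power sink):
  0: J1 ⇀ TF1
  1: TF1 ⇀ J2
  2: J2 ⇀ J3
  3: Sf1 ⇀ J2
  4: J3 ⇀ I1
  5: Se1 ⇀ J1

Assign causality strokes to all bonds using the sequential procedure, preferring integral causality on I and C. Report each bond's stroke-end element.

β3 |Sf1  (Sf1 fixes flow; stroke at Sf1)
β5 |J1  (source Se1 imposes e)
β0 |TF1  (J1 effort already set via bond 5)
β1 |J2  (TF TF1: opposite of bond 0)
β2 |J3  (common-e at J2 fixed by 1)
β4 |I1  (closing 1-jn rule on J3)

b0 stroke at TF1
b1 stroke at J2
b2 stroke at J3
b3 stroke at Sf1
b4 stroke at I1
b5 stroke at J1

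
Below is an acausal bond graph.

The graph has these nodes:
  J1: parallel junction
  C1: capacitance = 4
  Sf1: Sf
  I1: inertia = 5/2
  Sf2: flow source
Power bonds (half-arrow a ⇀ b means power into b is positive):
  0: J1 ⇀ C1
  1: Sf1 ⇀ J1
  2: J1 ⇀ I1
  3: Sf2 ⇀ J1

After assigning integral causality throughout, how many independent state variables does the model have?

2  (C1, I1 all integral)

bond 1 stroke at Sf1  (Sf1 (Sf) sets flow on bond)
bond 3 stroke at Sf2  (Sf2 (Sf) sets flow on bond)
bond 0 stroke at J1  (C1 outputs effort q/C1)
bond 2 stroke at I1  (J1: bond 0 brought effort, rest push out)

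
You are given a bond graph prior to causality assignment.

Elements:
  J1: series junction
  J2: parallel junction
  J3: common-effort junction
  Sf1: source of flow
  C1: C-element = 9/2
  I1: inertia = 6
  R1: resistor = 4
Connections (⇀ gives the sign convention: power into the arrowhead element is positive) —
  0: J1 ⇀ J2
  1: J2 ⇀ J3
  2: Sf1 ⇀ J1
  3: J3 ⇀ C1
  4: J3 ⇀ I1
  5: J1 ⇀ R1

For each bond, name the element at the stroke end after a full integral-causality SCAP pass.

β0 stroke at J1
β1 stroke at J2
β2 stroke at Sf1
β3 stroke at J3
β4 stroke at I1
β5 stroke at J1

β2 |Sf1  (Sf1 fixes flow; stroke at Sf1)
β0 |J1  (J1 flow already set via bond 2)
β5 |J1  (common-f at J1 fixed by 2)
β1 |J2  (J2: last free bond brings effort in)
β3 |J3  (C1: C, integral causality)
β4 |I1  (0-jn J3 has e-setter on 3)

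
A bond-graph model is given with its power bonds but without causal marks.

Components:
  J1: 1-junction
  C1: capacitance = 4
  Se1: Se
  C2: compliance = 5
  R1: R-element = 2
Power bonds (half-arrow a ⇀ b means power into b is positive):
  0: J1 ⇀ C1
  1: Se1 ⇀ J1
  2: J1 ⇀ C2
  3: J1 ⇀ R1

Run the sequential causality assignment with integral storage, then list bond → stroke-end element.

#0 stroke→J1
#1 stroke→J1
#2 stroke→J1
#3 stroke→R1

β1 |J1  (Se1 fixes effort; stroke away)
β0 |J1  (C1 integral (e out))
β2 |J1  (C2: C, integral causality)
β3 |R1  (J1 needs exactly one f-in)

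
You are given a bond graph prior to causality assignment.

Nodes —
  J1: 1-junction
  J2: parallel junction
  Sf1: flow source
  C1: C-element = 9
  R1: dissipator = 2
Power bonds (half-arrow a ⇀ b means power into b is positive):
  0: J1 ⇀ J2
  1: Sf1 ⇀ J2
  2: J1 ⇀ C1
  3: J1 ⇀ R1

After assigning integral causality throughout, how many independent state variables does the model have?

bond 1 →Sf1  (Sf1 (Sf) sets flow on bond)
bond 0 →J2  (closing 0-jn rule on J2)
bond 2 →J1  (J1: bond 0 brought flow, rest push out)
bond 3 →J1  (J1 flow already set via bond 0)

1  (C1 all integral)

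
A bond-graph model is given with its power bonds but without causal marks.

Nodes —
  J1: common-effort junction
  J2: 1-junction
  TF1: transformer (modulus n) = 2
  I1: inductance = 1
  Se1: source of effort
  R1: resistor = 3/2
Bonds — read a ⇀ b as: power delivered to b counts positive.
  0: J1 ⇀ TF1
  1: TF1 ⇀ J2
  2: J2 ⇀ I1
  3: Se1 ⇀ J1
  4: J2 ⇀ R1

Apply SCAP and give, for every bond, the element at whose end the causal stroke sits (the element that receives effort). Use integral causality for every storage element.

bond 0 →TF1
bond 1 →J2
bond 2 →I1
bond 3 →J1
bond 4 →J2

bond 3 |J1  (Se1 fixes effort; stroke away)
bond 0 |TF1  (J1: bond 3 brought effort, rest push out)
bond 1 |J2  (TF1: transformer flips bond 0)
bond 2 |I1  (I1 integral (f out))
bond 4 |J2  (J2: bond 2 brought flow, rest push out)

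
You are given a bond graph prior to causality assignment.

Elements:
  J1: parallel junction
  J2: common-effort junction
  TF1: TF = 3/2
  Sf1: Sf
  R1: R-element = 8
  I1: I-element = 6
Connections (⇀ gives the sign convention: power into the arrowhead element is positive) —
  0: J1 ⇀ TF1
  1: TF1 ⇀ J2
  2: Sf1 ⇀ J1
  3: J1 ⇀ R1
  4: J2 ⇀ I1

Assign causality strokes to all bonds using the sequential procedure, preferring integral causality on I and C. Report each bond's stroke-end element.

bond 2 →Sf1  (Sf1 fixes flow; stroke at Sf1)
bond 4 →I1  (I1 integral (f out))
bond 1 →J2  (only one effort-in slot at J2)
bond 0 →TF1  (through TF1, causality passes straight; one stroke at TF1)
bond 3 →J1  (only one effort-in slot at J1)

b0 stroke at TF1
b1 stroke at J2
b2 stroke at Sf1
b3 stroke at J1
b4 stroke at I1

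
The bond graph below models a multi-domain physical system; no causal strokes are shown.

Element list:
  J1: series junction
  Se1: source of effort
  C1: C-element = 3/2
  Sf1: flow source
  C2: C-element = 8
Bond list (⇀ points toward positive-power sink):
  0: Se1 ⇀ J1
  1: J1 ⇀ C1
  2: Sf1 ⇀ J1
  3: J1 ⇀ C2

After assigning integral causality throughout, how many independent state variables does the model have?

2  (C1, C2 all integral)

#0 |J1  (Se1 (Se) sets effort on bond)
#2 |Sf1  (Sf1 fixes flow; stroke at Sf1)
#1 |J1  (common-f at J1 fixed by 2)
#3 |J1  (common-f at J1 fixed by 2)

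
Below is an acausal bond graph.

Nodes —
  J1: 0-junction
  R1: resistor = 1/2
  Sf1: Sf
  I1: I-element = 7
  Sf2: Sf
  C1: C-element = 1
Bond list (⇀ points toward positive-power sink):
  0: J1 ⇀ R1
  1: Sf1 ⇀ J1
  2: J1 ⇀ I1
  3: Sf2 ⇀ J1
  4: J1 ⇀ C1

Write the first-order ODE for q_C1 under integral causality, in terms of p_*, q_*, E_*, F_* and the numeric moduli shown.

b1 |Sf1  (source Sf1 imposes f)
b3 |Sf2  (Sf2: flow source, stroke at near end)
b2 |I1  (I1 outputs flow p/I1)
b4 |J1  (C1: C, integral causality)
b0 |R1  (J1 effort already set via bond 4)

dq_C1/dt = F_Sf1 + F_Sf2 - p_I1/7 - 2*q_C1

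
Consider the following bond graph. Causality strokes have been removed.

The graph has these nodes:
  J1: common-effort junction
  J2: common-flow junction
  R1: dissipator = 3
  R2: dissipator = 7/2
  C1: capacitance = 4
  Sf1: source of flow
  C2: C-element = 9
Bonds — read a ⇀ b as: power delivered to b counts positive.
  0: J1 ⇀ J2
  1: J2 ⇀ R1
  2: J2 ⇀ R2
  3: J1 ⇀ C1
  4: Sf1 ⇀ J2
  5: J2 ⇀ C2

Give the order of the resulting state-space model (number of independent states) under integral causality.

b4 |Sf1  (Sf1 (Sf) sets flow on bond)
b0 |J2  (1-jn J2 has f-setter on 4)
b1 |J2  (common-f at J2 fixed by 4)
b2 |J2  (J2: bond 4 brought flow, rest push out)
b5 |J2  (J2: bond 4 brought flow, rest push out)
b3 |J1  (closing 0-jn rule on J1)

2  (C1, C2 all integral)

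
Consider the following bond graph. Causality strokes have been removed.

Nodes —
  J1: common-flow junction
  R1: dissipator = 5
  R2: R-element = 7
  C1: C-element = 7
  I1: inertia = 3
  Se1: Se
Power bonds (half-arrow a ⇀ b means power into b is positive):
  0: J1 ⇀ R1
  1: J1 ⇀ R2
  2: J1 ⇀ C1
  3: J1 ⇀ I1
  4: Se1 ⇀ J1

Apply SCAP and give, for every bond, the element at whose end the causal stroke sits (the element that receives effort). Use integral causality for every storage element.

#0 →J1
#1 →J1
#2 →J1
#3 →I1
#4 →J1

b4 →J1  (source Se1 imposes e)
b2 →J1  (C1 integral (e out))
b3 →I1  (prefer integral on I1)
b0 →J1  (J1 flow already set via bond 3)
b1 →J1  (common-f at J1 fixed by 3)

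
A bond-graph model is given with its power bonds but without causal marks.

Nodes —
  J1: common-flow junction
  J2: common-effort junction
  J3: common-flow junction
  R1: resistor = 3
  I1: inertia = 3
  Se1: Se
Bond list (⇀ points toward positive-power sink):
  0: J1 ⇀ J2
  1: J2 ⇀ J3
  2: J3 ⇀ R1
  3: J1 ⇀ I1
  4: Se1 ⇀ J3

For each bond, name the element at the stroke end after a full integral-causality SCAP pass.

β0 →J1
β1 →J2
β2 →J3
β3 →I1
β4 →J3

β4 |J3  (source Se1 imposes e)
β3 |I1  (prefer integral on I1)
β0 |J1  (J1: bond 3 brought flow, rest push out)
β1 |J2  (only one effort-in slot at J2)
β2 |J3  (J3 flow already set via bond 1)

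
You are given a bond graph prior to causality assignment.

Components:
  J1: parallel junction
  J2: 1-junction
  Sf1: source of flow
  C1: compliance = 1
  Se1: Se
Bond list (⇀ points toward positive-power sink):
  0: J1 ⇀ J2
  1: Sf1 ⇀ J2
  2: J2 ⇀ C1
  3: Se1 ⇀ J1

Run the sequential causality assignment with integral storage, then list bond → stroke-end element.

β0 stroke→J2
β1 stroke→Sf1
β2 stroke→J2
β3 stroke→J1

#1 stroke at Sf1  (source Sf1 imposes f)
#3 stroke at J1  (Se1 fixes effort; stroke away)
#0 stroke at J2  (common-e at J1 fixed by 3)
#2 stroke at J2  (common-f at J2 fixed by 1)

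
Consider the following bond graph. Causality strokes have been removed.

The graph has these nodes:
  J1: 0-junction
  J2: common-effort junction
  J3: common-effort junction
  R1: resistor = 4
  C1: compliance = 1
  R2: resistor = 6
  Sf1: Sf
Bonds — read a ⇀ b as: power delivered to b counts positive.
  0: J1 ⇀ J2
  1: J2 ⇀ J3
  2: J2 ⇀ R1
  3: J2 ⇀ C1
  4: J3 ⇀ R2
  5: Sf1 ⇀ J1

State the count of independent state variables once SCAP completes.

#5 stroke→Sf1  (source Sf1 imposes f)
#0 stroke→J1  (only one effort-in slot at J1)
#3 stroke→J2  (prefer integral on C1)
#1 stroke→J3  (J2: bond 3 brought effort, rest push out)
#2 stroke→R1  (J2: bond 3 brought effort, rest push out)
#4 stroke→R2  (J3: bond 1 brought effort, rest push out)

1  (C1 all integral)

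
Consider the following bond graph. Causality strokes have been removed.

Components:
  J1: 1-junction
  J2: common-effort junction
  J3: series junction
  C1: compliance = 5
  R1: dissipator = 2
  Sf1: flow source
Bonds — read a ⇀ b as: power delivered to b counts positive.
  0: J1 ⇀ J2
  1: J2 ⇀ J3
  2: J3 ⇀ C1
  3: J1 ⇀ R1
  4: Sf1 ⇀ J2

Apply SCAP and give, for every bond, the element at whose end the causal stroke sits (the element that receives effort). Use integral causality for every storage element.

#0 stroke at J1
#1 stroke at J2
#2 stroke at J3
#3 stroke at R1
#4 stroke at Sf1

β4 stroke→Sf1  (Sf1 fixes flow; stroke at Sf1)
β2 stroke→J3  (C1 outputs effort q/C1)
β1 stroke→J2  (only one flow-in slot at J3)
β0 stroke→J1  (J2 effort already set via bond 1)
β3 stroke→R1  (only one flow-in slot at J1)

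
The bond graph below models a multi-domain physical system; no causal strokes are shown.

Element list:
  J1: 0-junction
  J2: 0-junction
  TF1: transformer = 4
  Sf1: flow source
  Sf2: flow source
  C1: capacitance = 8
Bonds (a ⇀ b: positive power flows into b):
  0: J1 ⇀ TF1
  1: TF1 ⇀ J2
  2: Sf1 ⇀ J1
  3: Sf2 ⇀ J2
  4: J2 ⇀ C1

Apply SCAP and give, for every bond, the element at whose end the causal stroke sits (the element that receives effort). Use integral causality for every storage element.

#2 stroke→Sf1  (Sf1: flow source, stroke at near end)
#3 stroke→Sf2  (Sf2 (Sf) sets flow on bond)
#0 stroke→J1  (only one effort-in slot at J1)
#1 stroke→TF1  (TF TF1: opposite of bond 0)
#4 stroke→J2  (closing 0-jn rule on J2)

#0 stroke→J1
#1 stroke→TF1
#2 stroke→Sf1
#3 stroke→Sf2
#4 stroke→J2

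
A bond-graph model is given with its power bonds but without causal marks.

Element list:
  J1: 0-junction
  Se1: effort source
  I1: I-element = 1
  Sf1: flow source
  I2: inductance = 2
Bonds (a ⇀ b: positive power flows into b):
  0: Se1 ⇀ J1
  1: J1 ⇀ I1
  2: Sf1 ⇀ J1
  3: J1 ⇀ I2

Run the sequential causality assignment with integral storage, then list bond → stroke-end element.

b0 stroke→J1  (Se1 (Se) sets effort on bond)
b2 stroke→Sf1  (Sf1: flow source, stroke at near end)
b1 stroke→I1  (J1: bond 0 brought effort, rest push out)
b3 stroke→I2  (0-jn J1 has e-setter on 0)

bond 0 stroke at J1
bond 1 stroke at I1
bond 2 stroke at Sf1
bond 3 stroke at I2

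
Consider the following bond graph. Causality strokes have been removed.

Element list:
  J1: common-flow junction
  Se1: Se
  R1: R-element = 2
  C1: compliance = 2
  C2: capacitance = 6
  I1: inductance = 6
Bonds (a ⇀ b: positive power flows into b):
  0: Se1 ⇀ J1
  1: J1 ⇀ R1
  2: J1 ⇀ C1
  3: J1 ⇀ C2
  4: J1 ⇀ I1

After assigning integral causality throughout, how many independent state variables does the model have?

bond 0 |J1  (Se1 fixes effort; stroke away)
bond 2 |J1  (C1: C, integral causality)
bond 3 |J1  (prefer integral on C2)
bond 4 |I1  (I1 outputs flow p/I1)
bond 1 |J1  (1-jn J1 has f-setter on 4)

3  (C1, C2, I1 all integral)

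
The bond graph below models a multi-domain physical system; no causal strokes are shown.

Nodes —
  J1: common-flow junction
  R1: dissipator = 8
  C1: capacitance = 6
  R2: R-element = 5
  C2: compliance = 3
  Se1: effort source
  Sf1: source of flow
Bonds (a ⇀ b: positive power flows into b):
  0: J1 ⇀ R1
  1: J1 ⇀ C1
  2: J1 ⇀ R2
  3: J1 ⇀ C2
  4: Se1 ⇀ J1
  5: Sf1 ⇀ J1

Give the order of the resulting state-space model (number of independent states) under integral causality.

2  (C1, C2 all integral)

#4 →J1  (Se1: effort source, stroke at far end)
#5 →Sf1  (Sf1 (Sf) sets flow on bond)
#0 →J1  (1-jn J1 has f-setter on 5)
#1 →J1  (1-jn J1 has f-setter on 5)
#2 →J1  (1-jn J1 has f-setter on 5)
#3 →J1  (common-f at J1 fixed by 5)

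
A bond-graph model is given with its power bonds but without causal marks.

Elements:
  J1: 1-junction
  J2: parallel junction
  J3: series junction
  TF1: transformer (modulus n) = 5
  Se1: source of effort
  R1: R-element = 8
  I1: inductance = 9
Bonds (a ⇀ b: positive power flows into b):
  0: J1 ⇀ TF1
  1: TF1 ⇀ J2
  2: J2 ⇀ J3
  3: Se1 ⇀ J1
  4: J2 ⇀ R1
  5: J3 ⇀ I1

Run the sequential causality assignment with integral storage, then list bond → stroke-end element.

b0 stroke→TF1
b1 stroke→J2
b2 stroke→J3
b3 stroke→J1
b4 stroke→R1
b5 stroke→I1

bond 3 →J1  (Se1 (Se) sets effort on bond)
bond 0 →TF1  (closing 1-jn rule on J1)
bond 1 →J2  (TF1: transformer flips bond 0)
bond 2 →J3  (J2 effort already set via bond 1)
bond 4 →R1  (common-e at J2 fixed by 1)
bond 5 →I1  (J3 needs exactly one f-in)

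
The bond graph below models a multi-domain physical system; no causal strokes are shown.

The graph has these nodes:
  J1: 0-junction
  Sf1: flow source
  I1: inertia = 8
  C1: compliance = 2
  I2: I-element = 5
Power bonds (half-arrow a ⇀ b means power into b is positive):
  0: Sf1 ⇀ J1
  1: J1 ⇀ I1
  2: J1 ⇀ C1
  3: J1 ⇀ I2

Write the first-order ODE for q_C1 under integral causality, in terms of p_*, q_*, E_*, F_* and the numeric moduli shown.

β0 |Sf1  (Sf1 fixes flow; stroke at Sf1)
β1 |I1  (prefer integral on I1)
β2 |J1  (prefer integral on C1)
β3 |I2  (0-jn J1 has e-setter on 2)

dq_C1/dt = F_Sf1 - p_I1/8 - p_I2/5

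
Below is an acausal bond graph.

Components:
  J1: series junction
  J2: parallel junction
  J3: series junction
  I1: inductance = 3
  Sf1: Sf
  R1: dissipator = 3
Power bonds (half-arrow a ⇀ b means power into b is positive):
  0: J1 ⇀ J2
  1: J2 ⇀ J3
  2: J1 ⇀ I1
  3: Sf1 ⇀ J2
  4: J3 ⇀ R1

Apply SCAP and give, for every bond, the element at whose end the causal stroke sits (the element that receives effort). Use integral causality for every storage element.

#0 stroke→J1
#1 stroke→J2
#2 stroke→I1
#3 stroke→Sf1
#4 stroke→J3

b3 stroke→Sf1  (source Sf1 imposes f)
b2 stroke→I1  (I1 integral (f out))
b0 stroke→J1  (1-jn J1 has f-setter on 2)
b1 stroke→J2  (closing 0-jn rule on J2)
b4 stroke→J3  (J3 flow already set via bond 1)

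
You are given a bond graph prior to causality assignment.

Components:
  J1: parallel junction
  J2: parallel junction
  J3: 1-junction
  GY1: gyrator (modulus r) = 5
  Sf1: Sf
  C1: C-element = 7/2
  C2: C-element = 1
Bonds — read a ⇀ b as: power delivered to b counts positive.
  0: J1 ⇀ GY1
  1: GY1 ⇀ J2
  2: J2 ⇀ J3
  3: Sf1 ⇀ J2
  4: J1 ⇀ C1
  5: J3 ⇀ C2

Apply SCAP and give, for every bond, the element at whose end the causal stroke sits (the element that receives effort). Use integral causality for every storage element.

bond 0 stroke at GY1
bond 1 stroke at GY1
bond 2 stroke at J2
bond 3 stroke at Sf1
bond 4 stroke at J1
bond 5 stroke at J3

#3 stroke at Sf1  (Sf1 (Sf) sets flow on bond)
#4 stroke at J1  (C1 outputs effort q/C1)
#0 stroke at GY1  (common-e at J1 fixed by 4)
#1 stroke at GY1  (GY1 both-in/both-out from 0)
#2 stroke at J2  (only one effort-in slot at J2)
#5 stroke at J3  (common-f at J3 fixed by 2)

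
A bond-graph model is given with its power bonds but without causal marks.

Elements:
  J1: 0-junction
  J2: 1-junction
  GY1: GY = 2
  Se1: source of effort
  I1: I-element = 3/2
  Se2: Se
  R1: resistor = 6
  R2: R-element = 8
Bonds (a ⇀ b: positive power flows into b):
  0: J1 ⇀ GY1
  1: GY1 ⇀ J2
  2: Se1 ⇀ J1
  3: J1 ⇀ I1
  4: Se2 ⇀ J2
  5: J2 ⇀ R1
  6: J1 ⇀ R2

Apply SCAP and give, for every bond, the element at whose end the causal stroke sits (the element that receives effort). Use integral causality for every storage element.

#0 stroke→GY1
#1 stroke→GY1
#2 stroke→J1
#3 stroke→I1
#4 stroke→J2
#5 stroke→J2
#6 stroke→R2

b2 →J1  (source Se1 imposes e)
b4 →J2  (Se2: effort source, stroke at far end)
b0 →GY1  (common-e at J1 fixed by 2)
b3 →I1  (J1 effort already set via bond 2)
b6 →R2  (0-jn J1 has e-setter on 2)
b1 →GY1  (GY GY1: same side as bond 0)
b5 →J2  (common-f at J2 fixed by 1)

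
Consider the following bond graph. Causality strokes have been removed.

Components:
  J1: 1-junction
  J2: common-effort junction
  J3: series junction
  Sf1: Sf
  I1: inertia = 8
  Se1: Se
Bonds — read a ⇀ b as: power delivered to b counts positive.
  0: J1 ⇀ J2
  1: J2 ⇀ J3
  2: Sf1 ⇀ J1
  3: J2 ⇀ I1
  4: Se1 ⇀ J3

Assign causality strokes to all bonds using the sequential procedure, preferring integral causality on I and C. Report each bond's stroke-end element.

b0 |J1
b1 |J2
b2 |Sf1
b3 |I1
b4 |J3

b2 →Sf1  (Sf1 (Sf) sets flow on bond)
b4 →J3  (Se1 fixes effort; stroke away)
b0 →J1  (common-f at J1 fixed by 2)
b1 →J2  (J3 needs exactly one f-in)
b3 →I1  (J2: bond 1 brought effort, rest push out)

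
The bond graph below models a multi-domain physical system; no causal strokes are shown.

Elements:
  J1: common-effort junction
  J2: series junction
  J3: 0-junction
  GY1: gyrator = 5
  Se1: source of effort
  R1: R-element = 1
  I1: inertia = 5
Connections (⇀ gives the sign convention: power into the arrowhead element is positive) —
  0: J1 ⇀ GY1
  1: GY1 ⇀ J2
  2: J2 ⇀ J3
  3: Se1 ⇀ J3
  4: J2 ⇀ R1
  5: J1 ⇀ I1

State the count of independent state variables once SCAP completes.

b3 →J3  (source Se1 imposes e)
b2 →J2  (0-jn J3 has e-setter on 3)
b5 →I1  (I1 integral (f out))
b0 →J1  (J1 needs exactly one e-in)
b1 →J2  (GY GY1: same side as bond 0)
b4 →R1  (J2 needs exactly one f-in)

1  (I1 all integral)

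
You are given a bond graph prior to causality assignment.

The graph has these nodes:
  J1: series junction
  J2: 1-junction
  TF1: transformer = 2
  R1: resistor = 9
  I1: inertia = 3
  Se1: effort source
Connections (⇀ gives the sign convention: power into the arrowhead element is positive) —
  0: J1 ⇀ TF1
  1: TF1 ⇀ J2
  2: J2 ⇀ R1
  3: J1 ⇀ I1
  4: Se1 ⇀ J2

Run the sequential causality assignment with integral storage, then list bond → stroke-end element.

b0 stroke→J1
b1 stroke→TF1
b2 stroke→J2
b3 stroke→I1
b4 stroke→J2

β4 |J2  (Se1 fixes effort; stroke away)
β3 |I1  (I1 outputs flow p/I1)
β0 |J1  (1-jn J1 has f-setter on 3)
β1 |TF1  (TF1 one-in-one-out from 0)
β2 |J2  (J2 flow already set via bond 1)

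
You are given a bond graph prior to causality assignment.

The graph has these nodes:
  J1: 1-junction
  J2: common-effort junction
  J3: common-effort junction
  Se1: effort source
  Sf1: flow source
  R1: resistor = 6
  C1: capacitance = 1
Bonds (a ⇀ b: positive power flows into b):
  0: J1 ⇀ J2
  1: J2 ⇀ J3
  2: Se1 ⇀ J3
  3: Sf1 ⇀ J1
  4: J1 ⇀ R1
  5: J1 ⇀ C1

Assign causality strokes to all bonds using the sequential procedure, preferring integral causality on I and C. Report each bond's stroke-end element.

bond 0 stroke→J1
bond 1 stroke→J2
bond 2 stroke→J3
bond 3 stroke→Sf1
bond 4 stroke→J1
bond 5 stroke→J1

β2 stroke→J3  (source Se1 imposes e)
β3 stroke→Sf1  (Sf1: flow source, stroke at near end)
β0 stroke→J1  (J1 flow already set via bond 3)
β4 stroke→J1  (J1 flow already set via bond 3)
β5 stroke→J1  (1-jn J1 has f-setter on 3)
β1 stroke→J2  (J2 needs exactly one e-in)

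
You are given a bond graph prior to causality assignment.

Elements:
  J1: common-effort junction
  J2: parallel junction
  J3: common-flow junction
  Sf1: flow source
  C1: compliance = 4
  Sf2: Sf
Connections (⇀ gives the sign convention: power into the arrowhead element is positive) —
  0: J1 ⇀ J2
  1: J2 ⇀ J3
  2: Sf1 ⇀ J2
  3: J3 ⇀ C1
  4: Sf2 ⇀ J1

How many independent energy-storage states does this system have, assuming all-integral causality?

1  (C1 all integral)

bond 2 stroke→Sf1  (Sf1 fixes flow; stroke at Sf1)
bond 4 stroke→Sf2  (source Sf2 imposes f)
bond 0 stroke→J1  (J1 needs exactly one e-in)
bond 1 stroke→J2  (closing 0-jn rule on J2)
bond 3 stroke→J3  (common-f at J3 fixed by 1)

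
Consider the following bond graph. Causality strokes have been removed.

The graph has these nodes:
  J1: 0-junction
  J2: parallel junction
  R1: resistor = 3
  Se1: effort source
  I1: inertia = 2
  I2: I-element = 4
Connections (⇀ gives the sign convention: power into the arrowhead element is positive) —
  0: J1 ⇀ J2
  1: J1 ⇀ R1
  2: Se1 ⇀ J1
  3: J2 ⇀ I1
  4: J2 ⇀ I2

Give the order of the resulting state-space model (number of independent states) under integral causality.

b2 →J1  (Se1 (Se) sets effort on bond)
b0 →J2  (J1: bond 2 brought effort, rest push out)
b1 →R1  (common-e at J1 fixed by 2)
b3 →I1  (J2: bond 0 brought effort, rest push out)
b4 →I2  (0-jn J2 has e-setter on 0)

2  (I1, I2 all integral)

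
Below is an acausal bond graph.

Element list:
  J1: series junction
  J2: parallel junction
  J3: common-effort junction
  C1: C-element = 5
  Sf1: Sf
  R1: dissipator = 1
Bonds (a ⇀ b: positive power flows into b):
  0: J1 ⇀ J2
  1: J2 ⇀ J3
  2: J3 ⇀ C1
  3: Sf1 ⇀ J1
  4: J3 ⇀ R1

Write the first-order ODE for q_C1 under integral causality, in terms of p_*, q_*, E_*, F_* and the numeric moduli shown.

dq_C1/dt = F_Sf1 - q_C1/5

b3 |Sf1  (Sf1 fixes flow; stroke at Sf1)
b0 |J1  (J1 flow already set via bond 3)
b1 |J2  (closing 0-jn rule on J2)
b2 |J3  (C1 integral (e out))
b4 |R1  (J3: bond 2 brought effort, rest push out)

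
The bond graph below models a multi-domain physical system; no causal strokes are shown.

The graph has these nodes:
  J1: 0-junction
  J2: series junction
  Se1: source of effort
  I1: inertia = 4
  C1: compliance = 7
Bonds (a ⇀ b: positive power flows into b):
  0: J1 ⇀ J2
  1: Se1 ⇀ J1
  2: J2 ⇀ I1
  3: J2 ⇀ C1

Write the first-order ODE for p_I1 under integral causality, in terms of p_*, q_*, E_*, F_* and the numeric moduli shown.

b1 →J1  (Se1: effort source, stroke at far end)
b0 →J2  (common-e at J1 fixed by 1)
b2 →I1  (I1 outputs flow p/I1)
b3 →J2  (J2: bond 2 brought flow, rest push out)

dp_I1/dt = E_Se1 - q_C1/7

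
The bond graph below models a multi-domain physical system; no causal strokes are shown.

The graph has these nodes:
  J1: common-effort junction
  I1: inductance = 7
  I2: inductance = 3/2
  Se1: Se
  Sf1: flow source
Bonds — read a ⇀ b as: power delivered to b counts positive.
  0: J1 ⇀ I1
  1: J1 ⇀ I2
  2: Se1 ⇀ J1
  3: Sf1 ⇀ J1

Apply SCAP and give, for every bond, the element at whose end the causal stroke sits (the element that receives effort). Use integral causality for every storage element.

β2 |J1  (Se1: effort source, stroke at far end)
β3 |Sf1  (Sf1: flow source, stroke at near end)
β0 |I1  (0-jn J1 has e-setter on 2)
β1 |I2  (common-e at J1 fixed by 2)

β0 stroke→I1
β1 stroke→I2
β2 stroke→J1
β3 stroke→Sf1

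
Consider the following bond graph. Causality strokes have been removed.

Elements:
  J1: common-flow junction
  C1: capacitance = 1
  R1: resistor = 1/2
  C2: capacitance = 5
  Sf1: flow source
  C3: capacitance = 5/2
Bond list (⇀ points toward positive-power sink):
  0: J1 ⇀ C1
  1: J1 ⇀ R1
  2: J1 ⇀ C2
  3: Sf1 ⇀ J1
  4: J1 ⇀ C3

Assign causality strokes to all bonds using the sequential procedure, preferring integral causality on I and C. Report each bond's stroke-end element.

bond 3 stroke→Sf1  (Sf1 (Sf) sets flow on bond)
bond 0 stroke→J1  (J1 flow already set via bond 3)
bond 1 stroke→J1  (J1: bond 3 brought flow, rest push out)
bond 2 stroke→J1  (1-jn J1 has f-setter on 3)
bond 4 stroke→J1  (common-f at J1 fixed by 3)

bond 0 stroke→J1
bond 1 stroke→J1
bond 2 stroke→J1
bond 3 stroke→Sf1
bond 4 stroke→J1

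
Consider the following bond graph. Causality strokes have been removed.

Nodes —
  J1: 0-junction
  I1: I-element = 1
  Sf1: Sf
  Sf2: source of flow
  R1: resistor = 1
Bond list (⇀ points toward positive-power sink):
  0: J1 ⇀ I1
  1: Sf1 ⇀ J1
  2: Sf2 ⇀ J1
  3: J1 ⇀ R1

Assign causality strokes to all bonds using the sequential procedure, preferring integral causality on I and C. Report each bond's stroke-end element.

#1 stroke→Sf1  (Sf1 (Sf) sets flow on bond)
#2 stroke→Sf2  (Sf2 fixes flow; stroke at Sf2)
#0 stroke→I1  (I1: I, integral causality)
#3 stroke→J1  (only one effort-in slot at J1)

bond 0 stroke→I1
bond 1 stroke→Sf1
bond 2 stroke→Sf2
bond 3 stroke→J1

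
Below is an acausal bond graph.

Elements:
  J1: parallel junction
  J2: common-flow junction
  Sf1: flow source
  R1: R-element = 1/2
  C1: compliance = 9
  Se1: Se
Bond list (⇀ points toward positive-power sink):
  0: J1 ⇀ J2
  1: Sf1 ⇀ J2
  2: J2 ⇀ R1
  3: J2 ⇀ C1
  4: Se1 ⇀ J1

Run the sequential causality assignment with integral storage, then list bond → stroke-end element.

b1 stroke→Sf1  (Sf1 (Sf) sets flow on bond)
b4 stroke→J1  (Se1: effort source, stroke at far end)
b0 stroke→J2  (J1 effort already set via bond 4)
b2 stroke→J2  (common-f at J2 fixed by 1)
b3 stroke→J2  (common-f at J2 fixed by 1)

β0 →J2
β1 →Sf1
β2 →J2
β3 →J2
β4 →J1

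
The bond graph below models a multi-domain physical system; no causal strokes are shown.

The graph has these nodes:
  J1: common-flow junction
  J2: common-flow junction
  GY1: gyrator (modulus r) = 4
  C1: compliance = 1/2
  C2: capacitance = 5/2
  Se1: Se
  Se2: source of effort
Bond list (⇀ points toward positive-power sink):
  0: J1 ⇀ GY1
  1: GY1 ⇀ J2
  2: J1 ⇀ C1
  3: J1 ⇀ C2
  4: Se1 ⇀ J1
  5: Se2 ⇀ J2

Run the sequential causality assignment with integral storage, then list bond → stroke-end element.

bond 4 stroke→J1  (Se1 (Se) sets effort on bond)
bond 5 stroke→J2  (Se2 (Se) sets effort on bond)
bond 1 stroke→GY1  (closing 1-jn rule on J2)
bond 0 stroke→GY1  (GY1 both-in/both-out from 1)
bond 2 stroke→J1  (J1: bond 0 brought flow, rest push out)
bond 3 stroke→J1  (J1 flow already set via bond 0)

b0 |GY1
b1 |GY1
b2 |J1
b3 |J1
b4 |J1
b5 |J2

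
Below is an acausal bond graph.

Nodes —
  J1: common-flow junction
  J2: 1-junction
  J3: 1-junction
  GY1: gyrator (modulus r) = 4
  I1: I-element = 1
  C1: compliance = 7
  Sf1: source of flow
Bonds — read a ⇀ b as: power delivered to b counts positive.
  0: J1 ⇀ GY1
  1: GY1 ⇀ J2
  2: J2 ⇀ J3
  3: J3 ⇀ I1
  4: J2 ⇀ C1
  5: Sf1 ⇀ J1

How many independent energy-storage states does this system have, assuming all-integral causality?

2  (C1, I1 all integral)

b5 →Sf1  (Sf1: flow source, stroke at near end)
b0 →J1  (J1: bond 5 brought flow, rest push out)
b1 →J2  (GY1 both-in/both-out from 0)
b3 →I1  (prefer integral on I1)
b2 →J3  (common-f at J3 fixed by 3)
b4 →J2  (common-f at J2 fixed by 2)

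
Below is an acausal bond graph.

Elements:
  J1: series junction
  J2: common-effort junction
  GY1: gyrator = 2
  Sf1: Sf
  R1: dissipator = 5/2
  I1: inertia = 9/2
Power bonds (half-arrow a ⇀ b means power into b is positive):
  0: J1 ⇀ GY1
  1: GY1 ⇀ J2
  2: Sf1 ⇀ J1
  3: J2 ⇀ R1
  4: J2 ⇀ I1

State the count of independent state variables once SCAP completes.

b2 stroke at Sf1  (source Sf1 imposes f)
b0 stroke at J1  (common-f at J1 fixed by 2)
b1 stroke at J2  (GY1: gyrator matches bond 0)
b3 stroke at R1  (common-e at J2 fixed by 1)
b4 stroke at I1  (J2 effort already set via bond 1)

1  (I1 all integral)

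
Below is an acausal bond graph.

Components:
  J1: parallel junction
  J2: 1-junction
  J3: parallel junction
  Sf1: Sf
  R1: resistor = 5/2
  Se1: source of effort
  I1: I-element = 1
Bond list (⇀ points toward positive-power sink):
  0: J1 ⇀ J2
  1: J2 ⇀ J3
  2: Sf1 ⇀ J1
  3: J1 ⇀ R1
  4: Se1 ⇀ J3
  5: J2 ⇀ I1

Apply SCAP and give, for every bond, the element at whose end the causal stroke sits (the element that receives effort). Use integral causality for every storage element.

bond 2 →Sf1  (Sf1 (Sf) sets flow on bond)
bond 4 →J3  (Se1 (Se) sets effort on bond)
bond 1 →J2  (J3: bond 4 brought effort, rest push out)
bond 5 →I1  (I1: I, integral causality)
bond 0 →J2  (J2 flow already set via bond 5)
bond 3 →J1  (closing 0-jn rule on J1)

bond 0 |J2
bond 1 |J2
bond 2 |Sf1
bond 3 |J1
bond 4 |J3
bond 5 |I1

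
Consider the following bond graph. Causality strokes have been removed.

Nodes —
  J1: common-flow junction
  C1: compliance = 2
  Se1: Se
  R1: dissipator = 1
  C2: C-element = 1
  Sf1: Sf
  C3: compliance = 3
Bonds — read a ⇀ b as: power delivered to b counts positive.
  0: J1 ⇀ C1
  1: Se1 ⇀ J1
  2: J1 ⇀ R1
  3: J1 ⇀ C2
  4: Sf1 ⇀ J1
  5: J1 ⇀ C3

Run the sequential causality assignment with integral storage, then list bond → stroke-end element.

β1 stroke→J1  (source Se1 imposes e)
β4 stroke→Sf1  (source Sf1 imposes f)
β0 stroke→J1  (J1 flow already set via bond 4)
β2 stroke→J1  (J1: bond 4 brought flow, rest push out)
β3 stroke→J1  (common-f at J1 fixed by 4)
β5 stroke→J1  (common-f at J1 fixed by 4)

bond 0 →J1
bond 1 →J1
bond 2 →J1
bond 3 →J1
bond 4 →Sf1
bond 5 →J1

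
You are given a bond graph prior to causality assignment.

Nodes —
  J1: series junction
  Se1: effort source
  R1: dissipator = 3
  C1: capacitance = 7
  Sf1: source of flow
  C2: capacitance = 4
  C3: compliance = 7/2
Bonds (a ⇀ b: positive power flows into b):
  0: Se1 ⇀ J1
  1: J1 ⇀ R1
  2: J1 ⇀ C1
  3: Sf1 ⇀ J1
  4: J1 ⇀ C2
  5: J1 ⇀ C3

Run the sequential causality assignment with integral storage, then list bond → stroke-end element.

β0 |J1
β1 |J1
β2 |J1
β3 |Sf1
β4 |J1
β5 |J1

β0 →J1  (Se1 fixes effort; stroke away)
β3 →Sf1  (Sf1 (Sf) sets flow on bond)
β1 →J1  (1-jn J1 has f-setter on 3)
β2 →J1  (common-f at J1 fixed by 3)
β4 →J1  (common-f at J1 fixed by 3)
β5 →J1  (1-jn J1 has f-setter on 3)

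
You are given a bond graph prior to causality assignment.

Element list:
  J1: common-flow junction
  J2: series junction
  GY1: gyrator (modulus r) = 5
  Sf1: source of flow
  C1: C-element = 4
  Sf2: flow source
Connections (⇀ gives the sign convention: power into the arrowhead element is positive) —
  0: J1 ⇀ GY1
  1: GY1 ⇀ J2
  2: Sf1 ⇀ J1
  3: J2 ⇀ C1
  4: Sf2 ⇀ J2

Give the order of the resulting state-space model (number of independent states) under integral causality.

b2 |Sf1  (source Sf1 imposes f)
b4 |Sf2  (Sf2 fixes flow; stroke at Sf2)
b0 |J1  (common-f at J1 fixed by 2)
b1 |J2  (1-jn J2 has f-setter on 4)
b3 |J2  (J2: bond 4 brought flow, rest push out)

1  (C1 all integral)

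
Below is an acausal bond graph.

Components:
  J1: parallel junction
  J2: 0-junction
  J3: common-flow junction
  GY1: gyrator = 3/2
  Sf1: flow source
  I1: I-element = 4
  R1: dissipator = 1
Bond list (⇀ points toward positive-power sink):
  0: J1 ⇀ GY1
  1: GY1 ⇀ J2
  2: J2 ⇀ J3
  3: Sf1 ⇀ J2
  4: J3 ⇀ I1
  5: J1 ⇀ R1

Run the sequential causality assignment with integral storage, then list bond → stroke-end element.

bond 0 |J1
bond 1 |J2
bond 2 |J3
bond 3 |Sf1
bond 4 |I1
bond 5 |R1

b3 stroke at Sf1  (Sf1 fixes flow; stroke at Sf1)
b4 stroke at I1  (I1 integral (f out))
b2 stroke at J3  (common-f at J3 fixed by 4)
b1 stroke at J2  (closing 0-jn rule on J2)
b0 stroke at J1  (through GY1, causality inverts; strokes same side of GY1)
b5 stroke at R1  (J1: bond 0 brought effort, rest push out)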